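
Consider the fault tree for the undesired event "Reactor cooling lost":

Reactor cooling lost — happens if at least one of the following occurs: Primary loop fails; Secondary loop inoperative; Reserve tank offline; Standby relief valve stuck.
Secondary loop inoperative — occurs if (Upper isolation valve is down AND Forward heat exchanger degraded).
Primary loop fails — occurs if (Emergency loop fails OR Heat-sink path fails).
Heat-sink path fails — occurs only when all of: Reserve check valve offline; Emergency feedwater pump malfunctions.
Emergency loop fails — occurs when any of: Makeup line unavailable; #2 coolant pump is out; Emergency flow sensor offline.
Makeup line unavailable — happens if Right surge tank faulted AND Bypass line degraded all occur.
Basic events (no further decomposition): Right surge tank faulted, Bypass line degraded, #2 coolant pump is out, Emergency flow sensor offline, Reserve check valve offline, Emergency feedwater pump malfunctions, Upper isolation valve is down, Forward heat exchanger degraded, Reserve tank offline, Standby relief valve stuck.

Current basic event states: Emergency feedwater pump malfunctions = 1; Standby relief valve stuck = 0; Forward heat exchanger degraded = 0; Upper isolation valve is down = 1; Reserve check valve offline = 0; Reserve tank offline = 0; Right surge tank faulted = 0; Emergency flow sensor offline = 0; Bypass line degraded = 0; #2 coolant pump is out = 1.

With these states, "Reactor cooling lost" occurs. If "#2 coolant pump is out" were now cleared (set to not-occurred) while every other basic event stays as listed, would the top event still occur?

No

Counterfactual: set "#2 coolant pump is out" to not occurred.
Makeup line unavailable [AND]: Right surge tank faulted=not, Bypass line degraded=not → not all inputs occur → does not occur.
Emergency loop fails [OR]: Makeup line unavailable=not, #2 coolant pump is out=not, Emergency flow sensor offline=not → no input occurs → does not occur.
Heat-sink path fails [AND]: Reserve check valve offline=not, Emergency feedwater pump malfunctions=occurs → not all inputs occur → does not occur.
Primary loop fails [OR]: Emergency loop fails=not, Heat-sink path fails=not → no input occurs → does not occur.
Secondary loop inoperative [AND]: Upper isolation valve is down=occurs, Forward heat exchanger degraded=not → not all inputs occur → does not occur.
Reactor cooling lost [OR]: Primary loop fails=not, Secondary loop inoperative=not, Reserve tank offline=not, Standby relief valve stuck=not → no input occurs → does not occur.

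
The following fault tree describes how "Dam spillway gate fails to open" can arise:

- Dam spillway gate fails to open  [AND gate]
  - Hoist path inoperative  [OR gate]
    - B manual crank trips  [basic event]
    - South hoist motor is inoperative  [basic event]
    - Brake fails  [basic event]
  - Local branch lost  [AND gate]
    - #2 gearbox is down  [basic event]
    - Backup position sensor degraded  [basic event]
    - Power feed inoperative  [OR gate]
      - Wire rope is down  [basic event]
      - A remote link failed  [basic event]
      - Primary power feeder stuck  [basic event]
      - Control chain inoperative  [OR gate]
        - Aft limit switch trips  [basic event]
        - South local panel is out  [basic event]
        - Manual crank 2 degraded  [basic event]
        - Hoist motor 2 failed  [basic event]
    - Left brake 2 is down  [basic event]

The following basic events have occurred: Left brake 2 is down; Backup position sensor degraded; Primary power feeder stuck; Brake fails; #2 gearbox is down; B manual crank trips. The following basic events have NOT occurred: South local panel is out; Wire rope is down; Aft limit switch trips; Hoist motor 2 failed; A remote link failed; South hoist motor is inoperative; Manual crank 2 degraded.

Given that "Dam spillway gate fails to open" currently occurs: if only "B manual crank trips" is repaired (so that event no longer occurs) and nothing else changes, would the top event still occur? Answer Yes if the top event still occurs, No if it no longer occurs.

Yes

Counterfactual: set "B manual crank trips" to not occurred.
Hoist path inoperative [OR]: B manual crank trips=not, South hoist motor is inoperative=not, Brake fails=occurs → at least one input occurs → occurs.
Control chain inoperative [OR]: Aft limit switch trips=not, South local panel is out=not, Manual crank 2 degraded=not, Hoist motor 2 failed=not → no input occurs → does not occur.
Power feed inoperative [OR]: Wire rope is down=not, A remote link failed=not, Primary power feeder stuck=occurs, Control chain inoperative=not → at least one input occurs → occurs.
Local branch lost [AND]: #2 gearbox is down=occurs, Backup position sensor degraded=occurs, Power feed inoperative=occurs, Left brake 2 is down=occurs → all inputs occur → occurs.
Dam spillway gate fails to open [AND]: Hoist path inoperative=occurs, Local branch lost=occurs → all inputs occur → occurs.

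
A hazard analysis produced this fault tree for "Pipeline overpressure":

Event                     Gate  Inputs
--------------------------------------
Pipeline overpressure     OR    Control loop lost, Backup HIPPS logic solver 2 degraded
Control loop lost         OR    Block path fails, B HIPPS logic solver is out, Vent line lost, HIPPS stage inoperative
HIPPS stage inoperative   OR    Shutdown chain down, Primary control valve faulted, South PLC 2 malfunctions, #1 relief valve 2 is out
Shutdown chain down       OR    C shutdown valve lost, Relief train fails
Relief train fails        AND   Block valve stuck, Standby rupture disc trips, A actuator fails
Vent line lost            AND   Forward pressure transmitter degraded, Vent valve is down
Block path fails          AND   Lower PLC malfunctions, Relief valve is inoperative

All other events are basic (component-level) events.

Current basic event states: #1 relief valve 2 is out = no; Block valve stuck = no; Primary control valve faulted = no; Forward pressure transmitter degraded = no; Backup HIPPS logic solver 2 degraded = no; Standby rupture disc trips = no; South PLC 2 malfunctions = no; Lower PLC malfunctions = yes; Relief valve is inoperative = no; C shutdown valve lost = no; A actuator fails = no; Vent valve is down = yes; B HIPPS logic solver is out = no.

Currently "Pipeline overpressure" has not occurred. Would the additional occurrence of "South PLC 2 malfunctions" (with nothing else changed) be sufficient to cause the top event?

Counterfactual: set "South PLC 2 malfunctions" to occurred.
Block path fails [AND]: Lower PLC malfunctions=occurs, Relief valve is inoperative=not → not all inputs occur → does not occur.
Vent line lost [AND]: Forward pressure transmitter degraded=not, Vent valve is down=occurs → not all inputs occur → does not occur.
Relief train fails [AND]: Block valve stuck=not, Standby rupture disc trips=not, A actuator fails=not → not all inputs occur → does not occur.
Shutdown chain down [OR]: C shutdown valve lost=not, Relief train fails=not → no input occurs → does not occur.
HIPPS stage inoperative [OR]: Shutdown chain down=not, Primary control valve faulted=not, South PLC 2 malfunctions=occurs, #1 relief valve 2 is out=not → at least one input occurs → occurs.
Control loop lost [OR]: Block path fails=not, B HIPPS logic solver is out=not, Vent line lost=not, HIPPS stage inoperative=occurs → at least one input occurs → occurs.
Pipeline overpressure [OR]: Control loop lost=occurs, Backup HIPPS logic solver 2 degraded=not → at least one input occurs → occurs.

Yes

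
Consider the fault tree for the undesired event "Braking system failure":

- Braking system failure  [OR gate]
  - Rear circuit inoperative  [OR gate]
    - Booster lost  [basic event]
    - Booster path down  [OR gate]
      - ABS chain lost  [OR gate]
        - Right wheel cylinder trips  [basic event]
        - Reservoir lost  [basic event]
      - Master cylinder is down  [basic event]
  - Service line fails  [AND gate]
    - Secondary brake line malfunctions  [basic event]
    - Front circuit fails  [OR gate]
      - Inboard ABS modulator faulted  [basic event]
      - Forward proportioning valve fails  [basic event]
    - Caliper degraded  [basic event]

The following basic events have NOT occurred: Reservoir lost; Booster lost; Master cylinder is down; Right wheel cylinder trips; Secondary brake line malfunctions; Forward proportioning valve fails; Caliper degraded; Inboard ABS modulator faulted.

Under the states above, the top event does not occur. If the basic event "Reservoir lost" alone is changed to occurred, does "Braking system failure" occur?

Counterfactual: set "Reservoir lost" to occurred.
ABS chain lost [OR]: Right wheel cylinder trips=not, Reservoir lost=occurs → at least one input occurs → occurs.
Booster path down [OR]: ABS chain lost=occurs, Master cylinder is down=not → at least one input occurs → occurs.
Rear circuit inoperative [OR]: Booster lost=not, Booster path down=occurs → at least one input occurs → occurs.
Front circuit fails [OR]: Inboard ABS modulator faulted=not, Forward proportioning valve fails=not → no input occurs → does not occur.
Service line fails [AND]: Secondary brake line malfunctions=not, Front circuit fails=not, Caliper degraded=not → not all inputs occur → does not occur.
Braking system failure [OR]: Rear circuit inoperative=occurs, Service line fails=not → at least one input occurs → occurs.

Yes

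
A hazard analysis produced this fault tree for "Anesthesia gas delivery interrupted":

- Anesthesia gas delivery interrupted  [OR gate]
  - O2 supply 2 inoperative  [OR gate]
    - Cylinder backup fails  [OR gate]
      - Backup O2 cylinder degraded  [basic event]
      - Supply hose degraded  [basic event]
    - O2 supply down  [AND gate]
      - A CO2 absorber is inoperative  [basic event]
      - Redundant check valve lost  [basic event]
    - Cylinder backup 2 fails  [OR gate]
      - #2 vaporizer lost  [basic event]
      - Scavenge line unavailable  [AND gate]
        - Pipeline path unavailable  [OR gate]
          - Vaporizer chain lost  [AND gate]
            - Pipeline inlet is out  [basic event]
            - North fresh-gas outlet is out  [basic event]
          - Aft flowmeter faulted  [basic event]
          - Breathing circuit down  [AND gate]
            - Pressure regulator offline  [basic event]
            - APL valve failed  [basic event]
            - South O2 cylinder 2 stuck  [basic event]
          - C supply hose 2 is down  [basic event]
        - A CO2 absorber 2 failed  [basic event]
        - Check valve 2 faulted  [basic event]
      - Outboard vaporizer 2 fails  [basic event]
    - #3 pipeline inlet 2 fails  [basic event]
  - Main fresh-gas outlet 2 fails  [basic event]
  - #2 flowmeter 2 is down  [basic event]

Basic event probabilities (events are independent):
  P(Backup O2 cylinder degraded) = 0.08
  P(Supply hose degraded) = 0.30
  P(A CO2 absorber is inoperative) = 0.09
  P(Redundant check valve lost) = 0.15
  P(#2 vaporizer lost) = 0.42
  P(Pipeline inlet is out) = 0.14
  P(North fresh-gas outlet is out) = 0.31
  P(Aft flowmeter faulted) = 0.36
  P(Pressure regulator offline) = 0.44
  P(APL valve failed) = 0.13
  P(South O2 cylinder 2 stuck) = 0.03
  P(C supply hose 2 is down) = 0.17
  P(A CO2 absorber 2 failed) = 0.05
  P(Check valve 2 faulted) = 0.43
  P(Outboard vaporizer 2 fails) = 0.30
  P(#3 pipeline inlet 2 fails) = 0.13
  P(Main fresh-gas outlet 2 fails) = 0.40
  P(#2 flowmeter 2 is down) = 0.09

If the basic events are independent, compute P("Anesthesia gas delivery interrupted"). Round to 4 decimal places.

0.8788

P(Cylinder backup fails) [OR] = 1 − (1−0.08) × (1−0.30) = 0.356000
P(O2 supply down) [AND] = 0.09 × 0.15 = 0.013500
P(Vaporizer chain lost) [AND] = 0.14 × 0.31 = 0.043400
P(Breathing circuit down) [AND] = 0.44 × 0.13 × 0.03 = 0.001716
P(Pipeline path unavailable) [OR] = 1 − (1−0.043400) × (1−0.36) × (1−0.001716) × (1−0.17) = 0.492726
P(Scavenge line unavailable) [AND] = 0.492726 × 0.05 × 0.43 = 0.010594
P(Cylinder backup 2 fails) [OR] = 1 − (1−0.42) × (1−0.010594) × (1−0.30) = 0.598301
P(O2 supply 2 inoperative) [OR] = 1 − (1−0.356000) × (1−0.013500) × (1−0.598301) × (1−0.13) = 0.777974
P(Anesthesia gas delivery interrupted) [OR] = 1 − (1−0.777974) × (1−0.40) × (1−0.09) = 0.878774
Rounded to 4 decimal places: P(Anesthesia gas delivery interrupted) ≈ 0.8788.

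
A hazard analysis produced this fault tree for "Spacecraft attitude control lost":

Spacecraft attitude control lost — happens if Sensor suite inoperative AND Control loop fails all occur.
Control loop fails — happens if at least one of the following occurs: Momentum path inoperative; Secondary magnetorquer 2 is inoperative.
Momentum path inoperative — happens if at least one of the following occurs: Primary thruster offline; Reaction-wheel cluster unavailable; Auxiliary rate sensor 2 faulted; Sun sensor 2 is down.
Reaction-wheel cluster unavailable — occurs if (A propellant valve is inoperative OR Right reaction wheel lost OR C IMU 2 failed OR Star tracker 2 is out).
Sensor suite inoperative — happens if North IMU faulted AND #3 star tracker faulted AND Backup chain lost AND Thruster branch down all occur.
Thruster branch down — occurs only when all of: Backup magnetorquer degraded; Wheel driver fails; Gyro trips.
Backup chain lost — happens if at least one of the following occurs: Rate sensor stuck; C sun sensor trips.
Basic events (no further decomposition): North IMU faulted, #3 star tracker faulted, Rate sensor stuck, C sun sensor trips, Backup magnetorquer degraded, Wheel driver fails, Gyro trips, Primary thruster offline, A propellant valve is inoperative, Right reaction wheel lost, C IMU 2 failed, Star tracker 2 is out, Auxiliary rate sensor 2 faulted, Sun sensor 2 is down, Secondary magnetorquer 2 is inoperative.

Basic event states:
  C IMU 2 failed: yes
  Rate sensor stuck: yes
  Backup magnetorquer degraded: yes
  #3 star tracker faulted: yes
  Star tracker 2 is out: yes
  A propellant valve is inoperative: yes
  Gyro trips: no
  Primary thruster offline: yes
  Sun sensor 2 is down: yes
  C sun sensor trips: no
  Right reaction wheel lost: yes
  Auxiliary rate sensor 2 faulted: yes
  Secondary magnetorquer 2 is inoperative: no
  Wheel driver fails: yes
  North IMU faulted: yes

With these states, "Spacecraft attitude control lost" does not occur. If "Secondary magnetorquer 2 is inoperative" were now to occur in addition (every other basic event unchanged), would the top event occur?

No

Counterfactual: set "Secondary magnetorquer 2 is inoperative" to occurred.
Backup chain lost [OR]: Rate sensor stuck=occurs, C sun sensor trips=not → at least one input occurs → occurs.
Thruster branch down [AND]: Backup magnetorquer degraded=occurs, Wheel driver fails=occurs, Gyro trips=not → not all inputs occur → does not occur.
Sensor suite inoperative [AND]: North IMU faulted=occurs, #3 star tracker faulted=occurs, Backup chain lost=occurs, Thruster branch down=not → not all inputs occur → does not occur.
Reaction-wheel cluster unavailable [OR]: A propellant valve is inoperative=occurs, Right reaction wheel lost=occurs, C IMU 2 failed=occurs, Star tracker 2 is out=occurs → at least one input occurs → occurs.
Momentum path inoperative [OR]: Primary thruster offline=occurs, Reaction-wheel cluster unavailable=occurs, Auxiliary rate sensor 2 faulted=occurs, Sun sensor 2 is down=occurs → at least one input occurs → occurs.
Control loop fails [OR]: Momentum path inoperative=occurs, Secondary magnetorquer 2 is inoperative=occurs → at least one input occurs → occurs.
Spacecraft attitude control lost [AND]: Sensor suite inoperative=not, Control loop fails=occurs → not all inputs occur → does not occur.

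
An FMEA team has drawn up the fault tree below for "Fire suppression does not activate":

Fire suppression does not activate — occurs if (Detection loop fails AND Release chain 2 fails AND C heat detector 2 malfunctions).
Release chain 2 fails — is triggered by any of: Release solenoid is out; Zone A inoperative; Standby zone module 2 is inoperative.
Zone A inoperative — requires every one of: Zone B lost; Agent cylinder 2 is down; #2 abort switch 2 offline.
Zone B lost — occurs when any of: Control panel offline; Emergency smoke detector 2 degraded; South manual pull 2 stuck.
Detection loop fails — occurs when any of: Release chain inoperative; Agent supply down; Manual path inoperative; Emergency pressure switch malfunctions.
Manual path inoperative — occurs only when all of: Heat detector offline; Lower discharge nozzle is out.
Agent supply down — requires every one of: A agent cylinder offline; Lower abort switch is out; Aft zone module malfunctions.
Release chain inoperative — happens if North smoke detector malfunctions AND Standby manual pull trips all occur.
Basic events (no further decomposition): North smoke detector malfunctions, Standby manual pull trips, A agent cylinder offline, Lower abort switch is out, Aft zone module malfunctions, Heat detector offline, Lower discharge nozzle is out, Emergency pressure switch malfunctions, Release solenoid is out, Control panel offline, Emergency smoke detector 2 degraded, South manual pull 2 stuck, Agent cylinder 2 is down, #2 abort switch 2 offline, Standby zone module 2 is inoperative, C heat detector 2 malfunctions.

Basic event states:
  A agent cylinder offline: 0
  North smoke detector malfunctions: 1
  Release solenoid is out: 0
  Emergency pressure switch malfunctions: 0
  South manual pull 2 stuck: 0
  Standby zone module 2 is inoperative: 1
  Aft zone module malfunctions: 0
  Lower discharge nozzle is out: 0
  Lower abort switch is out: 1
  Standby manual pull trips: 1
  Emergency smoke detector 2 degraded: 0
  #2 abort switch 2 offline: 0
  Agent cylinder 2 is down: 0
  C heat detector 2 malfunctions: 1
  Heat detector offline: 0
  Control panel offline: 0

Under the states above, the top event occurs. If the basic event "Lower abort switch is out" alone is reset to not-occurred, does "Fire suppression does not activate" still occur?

Yes

Counterfactual: set "Lower abort switch is out" to not occurred.
Release chain inoperative [AND]: North smoke detector malfunctions=occurs, Standby manual pull trips=occurs → all inputs occur → occurs.
Agent supply down [AND]: A agent cylinder offline=not, Lower abort switch is out=not, Aft zone module malfunctions=not → not all inputs occur → does not occur.
Manual path inoperative [AND]: Heat detector offline=not, Lower discharge nozzle is out=not → not all inputs occur → does not occur.
Detection loop fails [OR]: Release chain inoperative=occurs, Agent supply down=not, Manual path inoperative=not, Emergency pressure switch malfunctions=not → at least one input occurs → occurs.
Zone B lost [OR]: Control panel offline=not, Emergency smoke detector 2 degraded=not, South manual pull 2 stuck=not → no input occurs → does not occur.
Zone A inoperative [AND]: Zone B lost=not, Agent cylinder 2 is down=not, #2 abort switch 2 offline=not → not all inputs occur → does not occur.
Release chain 2 fails [OR]: Release solenoid is out=not, Zone A inoperative=not, Standby zone module 2 is inoperative=occurs → at least one input occurs → occurs.
Fire suppression does not activate [AND]: Detection loop fails=occurs, Release chain 2 fails=occurs, C heat detector 2 malfunctions=occurs → all inputs occur → occurs.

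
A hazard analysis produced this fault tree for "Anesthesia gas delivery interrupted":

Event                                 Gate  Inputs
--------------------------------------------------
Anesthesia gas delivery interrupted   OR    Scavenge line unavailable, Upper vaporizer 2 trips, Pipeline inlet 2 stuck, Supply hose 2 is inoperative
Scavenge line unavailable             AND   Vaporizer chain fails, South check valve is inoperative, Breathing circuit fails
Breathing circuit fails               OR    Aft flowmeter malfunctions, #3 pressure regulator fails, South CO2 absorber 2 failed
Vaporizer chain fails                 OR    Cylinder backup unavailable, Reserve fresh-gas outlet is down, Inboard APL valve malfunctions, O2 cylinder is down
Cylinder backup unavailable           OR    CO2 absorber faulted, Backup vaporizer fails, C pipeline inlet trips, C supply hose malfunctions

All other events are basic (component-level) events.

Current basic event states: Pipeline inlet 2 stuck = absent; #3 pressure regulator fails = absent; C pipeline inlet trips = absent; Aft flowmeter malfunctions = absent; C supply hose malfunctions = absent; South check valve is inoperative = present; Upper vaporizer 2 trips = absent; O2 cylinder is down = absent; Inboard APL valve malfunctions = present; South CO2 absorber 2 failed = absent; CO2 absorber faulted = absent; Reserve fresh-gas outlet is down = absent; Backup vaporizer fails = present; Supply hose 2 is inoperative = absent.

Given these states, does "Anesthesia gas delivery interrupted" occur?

No

Cylinder backup unavailable [OR]: CO2 absorber faulted=not, Backup vaporizer fails=occurs, C pipeline inlet trips=not, C supply hose malfunctions=not → at least one input occurs → occurs.
Vaporizer chain fails [OR]: Cylinder backup unavailable=occurs, Reserve fresh-gas outlet is down=not, Inboard APL valve malfunctions=occurs, O2 cylinder is down=not → at least one input occurs → occurs.
Breathing circuit fails [OR]: Aft flowmeter malfunctions=not, #3 pressure regulator fails=not, South CO2 absorber 2 failed=not → no input occurs → does not occur.
Scavenge line unavailable [AND]: Vaporizer chain fails=occurs, South check valve is inoperative=occurs, Breathing circuit fails=not → not all inputs occur → does not occur.
Anesthesia gas delivery interrupted [OR]: Scavenge line unavailable=not, Upper vaporizer 2 trips=not, Pipeline inlet 2 stuck=not, Supply hose 2 is inoperative=not → no input occurs → does not occur.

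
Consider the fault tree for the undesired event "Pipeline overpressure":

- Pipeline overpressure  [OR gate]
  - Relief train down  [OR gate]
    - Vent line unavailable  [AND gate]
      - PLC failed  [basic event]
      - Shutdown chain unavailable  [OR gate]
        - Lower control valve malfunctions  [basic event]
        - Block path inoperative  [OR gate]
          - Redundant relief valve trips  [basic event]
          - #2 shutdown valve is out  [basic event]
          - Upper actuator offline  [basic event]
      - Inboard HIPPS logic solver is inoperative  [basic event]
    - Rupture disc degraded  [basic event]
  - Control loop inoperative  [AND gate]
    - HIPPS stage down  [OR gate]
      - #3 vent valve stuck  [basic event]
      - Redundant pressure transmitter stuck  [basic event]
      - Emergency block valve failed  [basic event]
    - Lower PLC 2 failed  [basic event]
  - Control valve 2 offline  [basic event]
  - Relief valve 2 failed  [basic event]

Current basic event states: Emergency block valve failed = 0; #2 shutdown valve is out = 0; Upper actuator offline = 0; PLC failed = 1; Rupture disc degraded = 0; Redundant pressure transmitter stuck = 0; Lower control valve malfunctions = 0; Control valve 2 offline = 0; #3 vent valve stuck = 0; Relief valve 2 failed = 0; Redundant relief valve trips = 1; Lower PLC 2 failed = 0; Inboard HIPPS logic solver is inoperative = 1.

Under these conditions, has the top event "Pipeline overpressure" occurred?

Block path inoperative [OR]: Redundant relief valve trips=occurs, #2 shutdown valve is out=not, Upper actuator offline=not → at least one input occurs → occurs.
Shutdown chain unavailable [OR]: Lower control valve malfunctions=not, Block path inoperative=occurs → at least one input occurs → occurs.
Vent line unavailable [AND]: PLC failed=occurs, Shutdown chain unavailable=occurs, Inboard HIPPS logic solver is inoperative=occurs → all inputs occur → occurs.
Relief train down [OR]: Vent line unavailable=occurs, Rupture disc degraded=not → at least one input occurs → occurs.
HIPPS stage down [OR]: #3 vent valve stuck=not, Redundant pressure transmitter stuck=not, Emergency block valve failed=not → no input occurs → does not occur.
Control loop inoperative [AND]: HIPPS stage down=not, Lower PLC 2 failed=not → not all inputs occur → does not occur.
Pipeline overpressure [OR]: Relief train down=occurs, Control loop inoperative=not, Control valve 2 offline=not, Relief valve 2 failed=not → at least one input occurs → occurs.

Yes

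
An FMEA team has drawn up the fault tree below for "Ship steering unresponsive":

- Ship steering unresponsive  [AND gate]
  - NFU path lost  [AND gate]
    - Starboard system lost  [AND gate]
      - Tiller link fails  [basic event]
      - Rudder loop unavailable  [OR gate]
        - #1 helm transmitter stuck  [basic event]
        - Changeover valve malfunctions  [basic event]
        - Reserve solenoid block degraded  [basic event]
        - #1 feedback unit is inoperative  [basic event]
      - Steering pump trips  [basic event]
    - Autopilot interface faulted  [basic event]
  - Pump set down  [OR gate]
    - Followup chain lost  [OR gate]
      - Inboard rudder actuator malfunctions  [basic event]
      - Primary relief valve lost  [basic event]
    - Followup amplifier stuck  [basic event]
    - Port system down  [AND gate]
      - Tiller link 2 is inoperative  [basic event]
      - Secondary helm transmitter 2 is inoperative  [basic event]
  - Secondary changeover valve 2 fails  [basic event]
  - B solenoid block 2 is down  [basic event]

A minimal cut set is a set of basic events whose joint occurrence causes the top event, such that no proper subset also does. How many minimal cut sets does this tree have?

Rudder loop unavailable [OR]: union of children's cut sets → 4 cut set(s).
Starboard system lost [AND]: one cut set from each child combined → 1 × 4 × 1 = 4 cut set(s).
NFU path lost [AND]: one cut set from each child combined → 4 × 1 = 4 cut set(s).
Followup chain lost [OR]: union of children's cut sets → 2 cut set(s).
Port system down [AND]: one cut set from each child combined → 1 × 1 = 1 cut set(s).
Pump set down [OR]: union of children's cut sets → 4 cut set(s).
Ship steering unresponsive [AND]: one cut set from each child combined → 4 × 4 × 1 × 1 = 16 cut set(s).

16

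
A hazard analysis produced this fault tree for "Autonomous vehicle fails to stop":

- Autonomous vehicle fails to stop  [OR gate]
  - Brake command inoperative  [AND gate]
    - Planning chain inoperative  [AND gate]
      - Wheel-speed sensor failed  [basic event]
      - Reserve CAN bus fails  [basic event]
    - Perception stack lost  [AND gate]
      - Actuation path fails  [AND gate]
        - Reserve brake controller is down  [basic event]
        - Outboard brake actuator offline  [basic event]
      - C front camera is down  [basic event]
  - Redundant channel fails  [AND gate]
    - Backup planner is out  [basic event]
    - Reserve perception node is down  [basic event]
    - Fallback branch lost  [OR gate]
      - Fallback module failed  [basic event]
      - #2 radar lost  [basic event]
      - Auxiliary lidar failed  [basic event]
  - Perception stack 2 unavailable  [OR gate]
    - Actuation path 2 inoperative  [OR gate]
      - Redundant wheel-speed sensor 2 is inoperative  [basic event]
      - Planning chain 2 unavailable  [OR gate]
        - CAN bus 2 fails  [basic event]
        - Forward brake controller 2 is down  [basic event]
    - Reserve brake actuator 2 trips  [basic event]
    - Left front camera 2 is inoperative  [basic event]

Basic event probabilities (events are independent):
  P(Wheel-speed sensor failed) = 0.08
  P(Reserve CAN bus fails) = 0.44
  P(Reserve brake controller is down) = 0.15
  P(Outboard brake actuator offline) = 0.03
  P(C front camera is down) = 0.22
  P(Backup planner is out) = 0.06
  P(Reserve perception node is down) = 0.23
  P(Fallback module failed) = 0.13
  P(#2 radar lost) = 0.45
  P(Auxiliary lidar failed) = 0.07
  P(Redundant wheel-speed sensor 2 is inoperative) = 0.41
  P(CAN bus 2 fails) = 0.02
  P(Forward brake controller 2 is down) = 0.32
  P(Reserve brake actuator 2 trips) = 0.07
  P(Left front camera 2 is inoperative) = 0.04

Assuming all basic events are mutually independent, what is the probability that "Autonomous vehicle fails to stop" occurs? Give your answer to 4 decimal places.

P(Planning chain inoperative) [AND] = 0.08 × 0.44 = 0.035200
P(Actuation path fails) [AND] = 0.15 × 0.03 = 0.004500
P(Perception stack lost) [AND] = 0.004500 × 0.22 = 0.000990
P(Brake command inoperative) [AND] = 0.035200 × 0.000990 = 0.000035
P(Fallback branch lost) [OR] = 1 − (1−0.13) × (1−0.45) × (1−0.07) = 0.554995
P(Redundant channel fails) [AND] = 0.06 × 0.23 × 0.554995 = 0.007659
P(Planning chain 2 unavailable) [OR] = 1 − (1−0.02) × (1−0.32) = 0.333600
P(Actuation path 2 inoperative) [OR] = 1 − (1−0.41) × (1−0.333600) = 0.606824
P(Perception stack 2 unavailable) [OR] = 1 − (1−0.606824) × (1−0.07) × (1−0.04) = 0.648972
P(Autonomous vehicle fails to stop) [OR] = 1 − (1−0.000035) × (1−0.007659) × (1−0.648972) = 0.651673
Rounded to 4 decimal places: P(Autonomous vehicle fails to stop) ≈ 0.6517.

0.6517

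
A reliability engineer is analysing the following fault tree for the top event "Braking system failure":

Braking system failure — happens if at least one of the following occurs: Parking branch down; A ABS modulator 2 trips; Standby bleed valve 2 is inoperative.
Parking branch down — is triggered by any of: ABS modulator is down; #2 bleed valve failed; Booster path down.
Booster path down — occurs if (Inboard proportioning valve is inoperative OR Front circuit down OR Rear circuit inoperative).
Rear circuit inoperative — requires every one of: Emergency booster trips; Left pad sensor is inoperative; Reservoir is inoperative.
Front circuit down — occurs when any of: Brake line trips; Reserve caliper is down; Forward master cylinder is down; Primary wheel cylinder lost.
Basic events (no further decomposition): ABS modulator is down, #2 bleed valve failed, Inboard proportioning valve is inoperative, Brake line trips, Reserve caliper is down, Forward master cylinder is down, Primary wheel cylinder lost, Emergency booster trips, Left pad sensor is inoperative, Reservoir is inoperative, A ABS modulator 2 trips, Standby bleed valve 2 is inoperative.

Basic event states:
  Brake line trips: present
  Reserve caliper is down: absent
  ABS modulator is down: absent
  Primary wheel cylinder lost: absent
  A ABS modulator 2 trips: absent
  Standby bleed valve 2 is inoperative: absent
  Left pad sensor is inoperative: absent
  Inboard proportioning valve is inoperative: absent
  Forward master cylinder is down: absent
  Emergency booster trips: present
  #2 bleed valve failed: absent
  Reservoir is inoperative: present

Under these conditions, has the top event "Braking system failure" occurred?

Yes

Front circuit down [OR]: Brake line trips=occurs, Reserve caliper is down=not, Forward master cylinder is down=not, Primary wheel cylinder lost=not → at least one input occurs → occurs.
Rear circuit inoperative [AND]: Emergency booster trips=occurs, Left pad sensor is inoperative=not, Reservoir is inoperative=occurs → not all inputs occur → does not occur.
Booster path down [OR]: Inboard proportioning valve is inoperative=not, Front circuit down=occurs, Rear circuit inoperative=not → at least one input occurs → occurs.
Parking branch down [OR]: ABS modulator is down=not, #2 bleed valve failed=not, Booster path down=occurs → at least one input occurs → occurs.
Braking system failure [OR]: Parking branch down=occurs, A ABS modulator 2 trips=not, Standby bleed valve 2 is inoperative=not → at least one input occurs → occurs.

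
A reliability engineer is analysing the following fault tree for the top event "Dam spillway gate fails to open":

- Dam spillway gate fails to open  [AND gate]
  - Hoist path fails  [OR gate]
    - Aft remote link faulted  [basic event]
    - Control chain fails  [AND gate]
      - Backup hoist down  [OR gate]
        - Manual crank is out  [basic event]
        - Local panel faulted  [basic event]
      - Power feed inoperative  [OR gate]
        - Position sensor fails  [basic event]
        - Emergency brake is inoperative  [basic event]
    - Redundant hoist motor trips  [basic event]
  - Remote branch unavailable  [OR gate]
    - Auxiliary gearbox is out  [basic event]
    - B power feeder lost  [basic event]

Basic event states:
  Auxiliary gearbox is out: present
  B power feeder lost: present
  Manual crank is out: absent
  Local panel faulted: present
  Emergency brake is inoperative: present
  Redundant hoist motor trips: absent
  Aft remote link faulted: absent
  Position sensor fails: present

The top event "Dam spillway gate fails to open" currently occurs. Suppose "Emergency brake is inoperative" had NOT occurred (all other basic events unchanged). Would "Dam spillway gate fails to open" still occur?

Counterfactual: set "Emergency brake is inoperative" to not occurred.
Backup hoist down [OR]: Manual crank is out=not, Local panel faulted=occurs → at least one input occurs → occurs.
Power feed inoperative [OR]: Position sensor fails=occurs, Emergency brake is inoperative=not → at least one input occurs → occurs.
Control chain fails [AND]: Backup hoist down=occurs, Power feed inoperative=occurs → all inputs occur → occurs.
Hoist path fails [OR]: Aft remote link faulted=not, Control chain fails=occurs, Redundant hoist motor trips=not → at least one input occurs → occurs.
Remote branch unavailable [OR]: Auxiliary gearbox is out=occurs, B power feeder lost=occurs → at least one input occurs → occurs.
Dam spillway gate fails to open [AND]: Hoist path fails=occurs, Remote branch unavailable=occurs → all inputs occur → occurs.

Yes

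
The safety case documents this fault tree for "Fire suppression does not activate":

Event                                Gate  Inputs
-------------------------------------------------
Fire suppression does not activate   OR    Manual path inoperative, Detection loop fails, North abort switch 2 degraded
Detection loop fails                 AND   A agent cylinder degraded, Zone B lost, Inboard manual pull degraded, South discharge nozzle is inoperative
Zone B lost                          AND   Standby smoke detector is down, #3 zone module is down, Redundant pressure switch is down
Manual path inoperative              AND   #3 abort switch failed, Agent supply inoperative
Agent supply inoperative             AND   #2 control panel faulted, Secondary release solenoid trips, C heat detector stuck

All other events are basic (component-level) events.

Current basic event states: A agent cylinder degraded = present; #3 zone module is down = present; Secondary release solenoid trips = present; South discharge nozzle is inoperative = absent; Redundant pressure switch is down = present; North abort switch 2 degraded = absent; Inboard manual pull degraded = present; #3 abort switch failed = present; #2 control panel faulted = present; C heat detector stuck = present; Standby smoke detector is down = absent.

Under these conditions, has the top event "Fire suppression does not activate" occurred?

Agent supply inoperative [AND]: #2 control panel faulted=occurs, Secondary release solenoid trips=occurs, C heat detector stuck=occurs → all inputs occur → occurs.
Manual path inoperative [AND]: #3 abort switch failed=occurs, Agent supply inoperative=occurs → all inputs occur → occurs.
Zone B lost [AND]: Standby smoke detector is down=not, #3 zone module is down=occurs, Redundant pressure switch is down=occurs → not all inputs occur → does not occur.
Detection loop fails [AND]: A agent cylinder degraded=occurs, Zone B lost=not, Inboard manual pull degraded=occurs, South discharge nozzle is inoperative=not → not all inputs occur → does not occur.
Fire suppression does not activate [OR]: Manual path inoperative=occurs, Detection loop fails=not, North abort switch 2 degraded=not → at least one input occurs → occurs.

Yes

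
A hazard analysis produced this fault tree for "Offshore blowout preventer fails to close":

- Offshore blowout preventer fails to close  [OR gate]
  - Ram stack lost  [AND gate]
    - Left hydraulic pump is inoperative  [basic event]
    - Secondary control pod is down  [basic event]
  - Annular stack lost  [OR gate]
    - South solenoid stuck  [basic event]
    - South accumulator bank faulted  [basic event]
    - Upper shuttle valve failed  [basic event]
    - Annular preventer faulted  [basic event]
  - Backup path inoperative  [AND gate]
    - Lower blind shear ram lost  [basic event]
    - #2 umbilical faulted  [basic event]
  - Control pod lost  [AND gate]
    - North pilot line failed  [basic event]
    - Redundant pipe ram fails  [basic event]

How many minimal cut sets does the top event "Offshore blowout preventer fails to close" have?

Ram stack lost [AND]: one cut set from each child combined → 1 × 1 = 1 cut set(s).
Annular stack lost [OR]: union of children's cut sets → 4 cut set(s).
Backup path inoperative [AND]: one cut set from each child combined → 1 × 1 = 1 cut set(s).
Control pod lost [AND]: one cut set from each child combined → 1 × 1 = 1 cut set(s).
Offshore blowout preventer fails to close [OR]: union of children's cut sets → 7 cut set(s).
Minimal cut sets: {Left hydraulic pump is inoperative, Secondary control pod is down}; {South solenoid stuck}; {South accumulator bank faulted}; {Upper shuttle valve failed}; {Annular preventer faulted}; {#2 umbilical faulted, Lower blind shear ram lost}; {North pilot line failed, Redundant pipe ram fails}.

7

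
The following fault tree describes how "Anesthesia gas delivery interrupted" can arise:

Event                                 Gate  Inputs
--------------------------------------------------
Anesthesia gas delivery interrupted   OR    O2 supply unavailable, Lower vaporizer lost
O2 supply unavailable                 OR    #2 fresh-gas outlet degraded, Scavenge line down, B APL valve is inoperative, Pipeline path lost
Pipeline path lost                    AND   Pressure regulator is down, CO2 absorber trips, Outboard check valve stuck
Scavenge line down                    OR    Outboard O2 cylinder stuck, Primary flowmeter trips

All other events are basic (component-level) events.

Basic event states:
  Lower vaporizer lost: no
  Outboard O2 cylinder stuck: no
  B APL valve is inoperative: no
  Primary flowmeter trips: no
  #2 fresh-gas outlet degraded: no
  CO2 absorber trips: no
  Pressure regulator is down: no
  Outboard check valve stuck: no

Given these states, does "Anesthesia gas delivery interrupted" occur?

No

Scavenge line down [OR]: Outboard O2 cylinder stuck=not, Primary flowmeter trips=not → no input occurs → does not occur.
Pipeline path lost [AND]: Pressure regulator is down=not, CO2 absorber trips=not, Outboard check valve stuck=not → not all inputs occur → does not occur.
O2 supply unavailable [OR]: #2 fresh-gas outlet degraded=not, Scavenge line down=not, B APL valve is inoperative=not, Pipeline path lost=not → no input occurs → does not occur.
Anesthesia gas delivery interrupted [OR]: O2 supply unavailable=not, Lower vaporizer lost=not → no input occurs → does not occur.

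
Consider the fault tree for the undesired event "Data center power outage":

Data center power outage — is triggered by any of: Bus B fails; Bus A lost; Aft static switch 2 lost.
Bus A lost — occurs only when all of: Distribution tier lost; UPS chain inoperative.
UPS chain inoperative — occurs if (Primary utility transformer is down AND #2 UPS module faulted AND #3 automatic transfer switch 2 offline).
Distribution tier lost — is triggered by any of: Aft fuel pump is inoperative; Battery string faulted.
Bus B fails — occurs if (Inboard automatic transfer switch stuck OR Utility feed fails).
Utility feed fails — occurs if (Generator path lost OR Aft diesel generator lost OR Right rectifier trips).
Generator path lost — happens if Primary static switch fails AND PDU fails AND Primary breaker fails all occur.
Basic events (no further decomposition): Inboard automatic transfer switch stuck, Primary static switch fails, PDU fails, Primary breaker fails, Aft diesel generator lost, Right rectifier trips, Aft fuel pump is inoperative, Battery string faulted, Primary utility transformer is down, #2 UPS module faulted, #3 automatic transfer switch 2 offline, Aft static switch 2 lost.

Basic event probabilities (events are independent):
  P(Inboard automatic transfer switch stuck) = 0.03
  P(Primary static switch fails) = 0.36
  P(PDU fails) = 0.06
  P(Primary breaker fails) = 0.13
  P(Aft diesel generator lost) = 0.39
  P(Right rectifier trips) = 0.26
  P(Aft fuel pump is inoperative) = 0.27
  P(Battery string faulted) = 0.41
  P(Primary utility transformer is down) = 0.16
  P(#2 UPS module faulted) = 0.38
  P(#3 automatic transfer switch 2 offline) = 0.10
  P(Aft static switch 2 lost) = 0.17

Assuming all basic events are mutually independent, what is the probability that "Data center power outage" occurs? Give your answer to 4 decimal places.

P(Generator path lost) [AND] = 0.36 × 0.06 × 0.13 = 0.002808
P(Utility feed fails) [OR] = 1 − (1−0.002808) × (1−0.39) × (1−0.26) = 0.549868
P(Bus B fails) [OR] = 1 − (1−0.03) × (1−0.549868) = 0.563372
P(Distribution tier lost) [OR] = 1 − (1−0.27) × (1−0.41) = 0.569300
P(UPS chain inoperative) [AND] = 0.16 × 0.38 × 0.10 = 0.006080
P(Bus A lost) [AND] = 0.569300 × 0.006080 = 0.003461
P(Data center power outage) [OR] = 1 − (1−0.563372) × (1−0.003461) × (1−0.17) = 0.638853
Rounded to 4 decimal places: P(Data center power outage) ≈ 0.6389.

0.6389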